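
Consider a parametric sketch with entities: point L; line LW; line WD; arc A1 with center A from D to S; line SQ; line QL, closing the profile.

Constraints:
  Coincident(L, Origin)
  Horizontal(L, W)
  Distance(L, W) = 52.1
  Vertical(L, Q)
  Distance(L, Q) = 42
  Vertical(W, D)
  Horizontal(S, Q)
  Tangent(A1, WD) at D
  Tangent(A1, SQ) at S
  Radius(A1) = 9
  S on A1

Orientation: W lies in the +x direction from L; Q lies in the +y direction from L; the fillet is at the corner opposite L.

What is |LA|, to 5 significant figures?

54.283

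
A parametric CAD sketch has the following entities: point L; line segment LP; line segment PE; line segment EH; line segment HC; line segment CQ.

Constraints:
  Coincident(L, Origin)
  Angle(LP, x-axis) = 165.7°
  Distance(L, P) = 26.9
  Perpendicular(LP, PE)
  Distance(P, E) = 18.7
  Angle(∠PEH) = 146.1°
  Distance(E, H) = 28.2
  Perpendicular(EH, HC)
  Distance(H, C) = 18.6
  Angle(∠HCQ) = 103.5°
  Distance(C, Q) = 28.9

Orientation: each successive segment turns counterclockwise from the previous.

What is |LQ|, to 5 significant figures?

7.4362

The perpendicularity gives HC at right angles to EH, so HC runs at 19.600°; with |HC| = 18.6, C = (-3.7034, -31.803). ∠HCQ = 103.5° gives CQ at 96.100° from the x-axis; with |CQ| = 28.9, Q = (-6.7744, -3.0666). Then |LQ| = |Q − L| = 7.4362.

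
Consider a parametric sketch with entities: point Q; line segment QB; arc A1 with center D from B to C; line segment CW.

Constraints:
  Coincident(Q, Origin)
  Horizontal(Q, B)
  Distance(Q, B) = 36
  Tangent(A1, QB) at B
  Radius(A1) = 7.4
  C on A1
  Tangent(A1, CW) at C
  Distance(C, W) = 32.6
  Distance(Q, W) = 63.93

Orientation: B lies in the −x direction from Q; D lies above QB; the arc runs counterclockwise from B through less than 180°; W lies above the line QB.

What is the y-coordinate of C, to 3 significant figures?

12.4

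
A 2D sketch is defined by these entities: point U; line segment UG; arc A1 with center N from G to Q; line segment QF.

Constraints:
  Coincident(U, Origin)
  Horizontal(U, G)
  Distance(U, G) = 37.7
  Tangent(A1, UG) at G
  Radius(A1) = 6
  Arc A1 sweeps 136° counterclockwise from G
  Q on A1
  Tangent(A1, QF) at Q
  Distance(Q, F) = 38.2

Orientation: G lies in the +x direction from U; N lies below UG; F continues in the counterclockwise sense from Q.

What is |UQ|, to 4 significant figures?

35.08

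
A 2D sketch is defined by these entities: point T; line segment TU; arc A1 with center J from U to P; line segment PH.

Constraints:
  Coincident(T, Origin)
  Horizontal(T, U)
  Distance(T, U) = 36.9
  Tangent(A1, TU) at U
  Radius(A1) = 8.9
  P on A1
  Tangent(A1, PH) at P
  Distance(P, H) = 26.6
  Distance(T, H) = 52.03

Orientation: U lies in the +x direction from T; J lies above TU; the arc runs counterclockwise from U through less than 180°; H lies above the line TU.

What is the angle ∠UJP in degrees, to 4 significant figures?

109.0°

Checks: T.y = 0.00, U.y = 0.00 ✓; |JP| = 8.900 ✓; ∠(JP, PH) = 90.00° ✓; |PH| = 26.60 ✓; |TH| = 52.03 ✓.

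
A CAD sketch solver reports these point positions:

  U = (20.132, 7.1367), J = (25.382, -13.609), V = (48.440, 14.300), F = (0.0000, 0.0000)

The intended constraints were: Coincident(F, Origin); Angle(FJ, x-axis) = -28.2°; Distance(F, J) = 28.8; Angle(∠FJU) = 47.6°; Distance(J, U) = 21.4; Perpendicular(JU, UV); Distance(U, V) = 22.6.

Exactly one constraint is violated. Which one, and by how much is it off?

Distance(U, V) = 22.6 — off by 6.60.

F = (0.00, 0.00) ✓; FJ at -28.20° ✓; |FJ| = 28.80 ✓; ∠FJU = 47.60° ✓; |JU| = 21.40 ✓; ∠(JU, UV) = 90.00° ✓; |UV| = 29.20 ✗.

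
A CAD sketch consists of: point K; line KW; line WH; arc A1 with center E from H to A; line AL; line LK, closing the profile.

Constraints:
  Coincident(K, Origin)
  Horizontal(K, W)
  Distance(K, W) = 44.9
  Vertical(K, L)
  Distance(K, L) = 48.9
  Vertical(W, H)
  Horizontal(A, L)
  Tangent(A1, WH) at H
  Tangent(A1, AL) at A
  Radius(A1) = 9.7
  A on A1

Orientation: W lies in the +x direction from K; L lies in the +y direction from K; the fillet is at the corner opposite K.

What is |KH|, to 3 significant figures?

59.6

K is at the origin; KW is horizontal with |KW| = 44.9 and W on the +x side, so W = (44.9, 0.00). K and L share the same x with |KL| = 48.9 and L on the +y side, so L = (0.00, 48.9). The virtual corner opposite K is at (44.9, 48.9). Tangency of A1 to WH means the radius EH is perpendicular to WH and A1 meets AL tangentially, so EA is at right angles to AL, with radius 9.7, so the center E sits 9.7 in from both sides at E = (35.2, 39.2). That places the tangent points at H = (44.9, 39.2) on WH and A = (35.2, 48.9) on AL. Then |KH| = |H − K| = 59.6.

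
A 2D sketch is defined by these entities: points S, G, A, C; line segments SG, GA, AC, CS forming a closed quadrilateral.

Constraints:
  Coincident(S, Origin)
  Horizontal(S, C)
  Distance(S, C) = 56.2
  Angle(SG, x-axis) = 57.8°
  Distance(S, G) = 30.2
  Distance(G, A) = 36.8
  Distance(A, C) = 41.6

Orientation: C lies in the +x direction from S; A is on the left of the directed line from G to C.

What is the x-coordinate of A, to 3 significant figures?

49.5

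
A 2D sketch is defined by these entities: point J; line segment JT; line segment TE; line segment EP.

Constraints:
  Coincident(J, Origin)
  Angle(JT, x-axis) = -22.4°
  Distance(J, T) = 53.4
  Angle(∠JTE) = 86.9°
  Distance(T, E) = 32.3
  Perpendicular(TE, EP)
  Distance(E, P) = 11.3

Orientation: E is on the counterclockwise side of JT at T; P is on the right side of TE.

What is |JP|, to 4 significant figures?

71.00

J is at the origin; JT runs at -22.4° with length 53.4, so T = 53.4·(cos -22.4°, sin -22.4°) = (49.37, -20.35). ∠JTE = 86.9°, so TE runs at -22.4° + (180° − 86.9°) = 70.70° from the x-axis; with |TE| = 32.3, E = T + 32.3·(cos 70.70°, sin 70.70°) = (60.05, 10.14). The perpendicularity gives EP at right angles to TE; with |EP| = 11.3 on the right of TE, P = E + 11.3·(0.9438, -0.3305) = (70.71, 6.401). Then |JP| = |P − J| = 71.00.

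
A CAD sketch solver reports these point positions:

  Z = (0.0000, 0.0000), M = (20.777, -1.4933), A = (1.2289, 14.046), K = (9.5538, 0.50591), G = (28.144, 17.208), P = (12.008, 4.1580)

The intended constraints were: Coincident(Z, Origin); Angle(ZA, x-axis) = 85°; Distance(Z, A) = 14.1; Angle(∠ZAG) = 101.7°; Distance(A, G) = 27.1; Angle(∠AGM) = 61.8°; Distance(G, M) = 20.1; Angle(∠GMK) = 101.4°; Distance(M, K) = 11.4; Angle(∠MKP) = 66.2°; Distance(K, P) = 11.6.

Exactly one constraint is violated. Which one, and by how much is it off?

Distance(K, P) = 11.6 — off by 7.20.

Z = (0.00, 0.00) ✓; ZA at 85.00° ✓; |ZA| = 14.10 ✓; ∠ZAG = 101.7° ✓; |AG| = 27.10 ✓; ∠AGM = 61.80° ✓; |GM| = 20.10 ✓; ∠GMK = 101.4° ✓; |MK| = 11.40 ✓; ∠MKP = 66.20° ✓; |KP| = 4.400 ✗.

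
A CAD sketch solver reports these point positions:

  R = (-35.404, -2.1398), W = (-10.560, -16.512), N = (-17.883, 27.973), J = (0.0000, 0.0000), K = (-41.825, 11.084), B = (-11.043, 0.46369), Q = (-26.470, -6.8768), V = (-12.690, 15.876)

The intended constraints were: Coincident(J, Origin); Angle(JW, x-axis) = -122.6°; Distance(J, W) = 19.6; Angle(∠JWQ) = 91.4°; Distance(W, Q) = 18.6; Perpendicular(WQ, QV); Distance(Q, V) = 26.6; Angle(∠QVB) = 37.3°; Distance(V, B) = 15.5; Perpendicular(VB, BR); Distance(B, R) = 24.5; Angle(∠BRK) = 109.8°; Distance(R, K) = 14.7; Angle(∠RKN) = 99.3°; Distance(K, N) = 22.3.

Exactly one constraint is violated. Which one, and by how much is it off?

Distance(K, N) = 22.3 — off by 7.00.

J = (0.00, 0.00) ✓; JW at -122.6° ✓; |JW| = 19.60 ✓; ∠JWQ = 91.40° ✓; |WQ| = 18.60 ✓; ∠(WQ, QV) = 90.00° ✓; |QV| = 26.60 ✓; ∠QVB = 37.30° ✓; |VB| = 15.50 ✓; ∠(VB, BR) = 90.00° ✓; |BR| = 24.50 ✓; ∠BRK = 109.8° ✓; |RK| = 14.70 ✓; ∠RKN = 99.30° ✓; |KN| = 29.30 ✗.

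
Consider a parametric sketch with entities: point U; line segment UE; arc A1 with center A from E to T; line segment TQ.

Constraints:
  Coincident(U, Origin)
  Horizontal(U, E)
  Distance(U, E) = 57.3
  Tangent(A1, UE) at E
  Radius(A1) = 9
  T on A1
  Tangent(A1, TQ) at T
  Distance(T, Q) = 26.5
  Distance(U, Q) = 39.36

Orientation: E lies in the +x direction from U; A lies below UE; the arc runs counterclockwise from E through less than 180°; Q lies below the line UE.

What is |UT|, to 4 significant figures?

50.83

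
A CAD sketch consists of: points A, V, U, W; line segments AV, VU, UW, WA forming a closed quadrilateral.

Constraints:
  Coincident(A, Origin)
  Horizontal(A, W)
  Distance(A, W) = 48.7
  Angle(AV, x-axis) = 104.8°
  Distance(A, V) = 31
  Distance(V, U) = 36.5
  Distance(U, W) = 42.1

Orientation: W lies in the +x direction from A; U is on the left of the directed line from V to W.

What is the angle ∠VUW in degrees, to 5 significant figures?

108.98°

A is at the origin; A and W share the same y with |AW| = 48.7 and W in +x, so W = (48.7, 0). AV runs at 104.8° with |AV| = 31.0, so V = (-7.9188, 29.972). U is determined by |VU| = 36.5 and |UW| = 42.1 together: it lies at the intersection of circle(V, 36.5) and circle(W, 42.1). With |VW| = 64.062, the foot of the radical line on VW is 28.596 from V and the perpendicular offset is √(36.5² − 28.596²) = 22.683. Taking the left-of-VW solution: U = (27.967, 36.641).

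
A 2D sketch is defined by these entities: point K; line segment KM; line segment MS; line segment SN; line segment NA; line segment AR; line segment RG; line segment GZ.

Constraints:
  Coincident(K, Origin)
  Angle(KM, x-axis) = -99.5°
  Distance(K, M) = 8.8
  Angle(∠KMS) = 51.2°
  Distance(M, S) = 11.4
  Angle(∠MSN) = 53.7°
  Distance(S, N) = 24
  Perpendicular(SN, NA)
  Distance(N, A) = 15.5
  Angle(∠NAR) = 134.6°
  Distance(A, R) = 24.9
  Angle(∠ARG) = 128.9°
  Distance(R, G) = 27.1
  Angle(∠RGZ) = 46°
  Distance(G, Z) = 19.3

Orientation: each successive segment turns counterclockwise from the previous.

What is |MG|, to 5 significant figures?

34.361

K is at the origin; KM runs at -99.5° with length 8.8, so M = (-1.4524, -8.6793). ∠KMS = 51.2° gives MS at 29.300° from the x-axis; with |MS| = 11.4, S = (8.4892, -3.1004). ∠MSN = 53.7° gives SN at 155.60° from the x-axis; with |SN| = 24.0, N = (-13.367, 6.8142). SN is perpendicular to NA, so NA runs at -114.40°; with |NA| = 15.5, A = (-19.770, -7.3014). ∠NAR = 134.6° gives AR at -69.000° from the x-axis; with |AR| = 24.9, R = (-10.847, -30.548). ∠ARG = 128.9° gives RG at -17.900° from the x-axis; with |RG| = 27.1, G = (14.941, -38.877). Then |MG| = |G − M| = 34.361.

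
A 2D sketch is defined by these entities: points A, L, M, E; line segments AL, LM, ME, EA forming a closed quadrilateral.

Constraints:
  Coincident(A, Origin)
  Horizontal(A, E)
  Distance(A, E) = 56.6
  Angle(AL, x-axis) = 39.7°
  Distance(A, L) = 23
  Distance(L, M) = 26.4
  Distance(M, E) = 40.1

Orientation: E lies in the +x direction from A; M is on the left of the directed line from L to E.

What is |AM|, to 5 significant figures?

49.288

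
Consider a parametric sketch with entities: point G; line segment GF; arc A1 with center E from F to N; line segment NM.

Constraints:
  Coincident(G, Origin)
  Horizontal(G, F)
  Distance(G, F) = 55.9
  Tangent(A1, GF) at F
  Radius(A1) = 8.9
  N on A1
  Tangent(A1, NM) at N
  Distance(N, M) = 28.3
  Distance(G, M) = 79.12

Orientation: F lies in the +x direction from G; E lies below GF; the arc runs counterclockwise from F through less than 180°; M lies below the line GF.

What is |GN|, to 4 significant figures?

52.41

G is at the origin; G and F share the same y with |GF| = 55.9 and F on the +x side, so F = (55.90, 0.000). Tangency of A1 to GF means the radius EF is perpendicular to GF, so E = F + (0, -8.9) = (55.90, -8.900). Since EN ⟂ NM (tangency), |EM| = √(8.9² + 28.3²) = 29.67 regardless of where N sits on A1. So M lies on both circle(G, 79.12) and circle(E, 29.67); the below-GF intersection is M = (71.33, -34.24). N is the foot of the tangent from M: N = (50.04, -15.60).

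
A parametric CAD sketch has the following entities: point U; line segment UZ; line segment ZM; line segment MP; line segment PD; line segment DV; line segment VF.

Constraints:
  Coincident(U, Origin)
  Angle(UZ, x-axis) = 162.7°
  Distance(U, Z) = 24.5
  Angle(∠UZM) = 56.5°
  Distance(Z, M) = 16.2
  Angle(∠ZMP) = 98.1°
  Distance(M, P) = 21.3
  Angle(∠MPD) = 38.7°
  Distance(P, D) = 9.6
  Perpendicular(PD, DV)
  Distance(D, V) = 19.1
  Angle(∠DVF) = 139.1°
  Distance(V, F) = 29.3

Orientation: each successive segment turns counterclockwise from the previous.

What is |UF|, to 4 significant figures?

46.85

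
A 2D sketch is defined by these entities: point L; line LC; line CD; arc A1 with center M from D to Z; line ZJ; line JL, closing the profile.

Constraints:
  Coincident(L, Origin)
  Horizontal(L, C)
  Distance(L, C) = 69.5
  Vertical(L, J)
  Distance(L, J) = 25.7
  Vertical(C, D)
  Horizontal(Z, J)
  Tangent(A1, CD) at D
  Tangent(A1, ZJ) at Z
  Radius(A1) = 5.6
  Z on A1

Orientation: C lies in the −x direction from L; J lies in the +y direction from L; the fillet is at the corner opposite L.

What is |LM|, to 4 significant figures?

66.99

L and J share the same x with |LJ| = 25.7 and J on the +y side, so J = (0.000, 25.70). The virtual corner opposite L is at (-69.50, 25.70). A1 meets CD tangentially, so MD is at right angles to CD and since A1 is tangent to ZJ there, MZ ⟂ ZJ, with radius 5.6, so the center M sits 5.6 in from both sides at M = (-63.90, 20.10). Then |LM| = |M − L| = 66.99.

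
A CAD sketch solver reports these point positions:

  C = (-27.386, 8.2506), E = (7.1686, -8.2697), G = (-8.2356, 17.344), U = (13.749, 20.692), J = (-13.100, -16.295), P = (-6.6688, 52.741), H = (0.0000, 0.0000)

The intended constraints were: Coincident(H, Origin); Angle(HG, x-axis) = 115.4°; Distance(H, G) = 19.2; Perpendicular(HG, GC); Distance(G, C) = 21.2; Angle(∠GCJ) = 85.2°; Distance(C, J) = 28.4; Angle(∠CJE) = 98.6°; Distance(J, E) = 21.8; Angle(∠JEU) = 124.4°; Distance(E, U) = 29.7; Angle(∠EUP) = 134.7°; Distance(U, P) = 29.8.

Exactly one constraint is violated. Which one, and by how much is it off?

Distance(U, P) = 29.8 — off by 8.20.

H = (0.00, 0.00) ✓; HG at 115.4° ✓; |HG| = 19.20 ✓; ∠(HG, GC) = 90.00° ✓; |GC| = 21.20 ✓; ∠GCJ = 85.20° ✓; |CJ| = 28.40 ✓; ∠CJE = 98.60° ✓; |JE| = 21.80 ✓; ∠JEU = 124.4° ✓; |EU| = 29.70 ✓; ∠EUP = 134.7° ✓; |UP| = 38.00 ✗.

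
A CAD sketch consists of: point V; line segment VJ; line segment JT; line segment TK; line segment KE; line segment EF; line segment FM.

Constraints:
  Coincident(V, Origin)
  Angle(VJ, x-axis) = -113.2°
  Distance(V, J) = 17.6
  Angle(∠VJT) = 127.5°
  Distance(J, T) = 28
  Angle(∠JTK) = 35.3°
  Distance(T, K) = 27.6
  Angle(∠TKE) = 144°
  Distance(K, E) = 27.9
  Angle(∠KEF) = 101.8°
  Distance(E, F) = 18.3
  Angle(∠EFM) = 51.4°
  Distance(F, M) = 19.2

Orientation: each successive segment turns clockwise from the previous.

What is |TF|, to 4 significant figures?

54.00

V is at the origin; VJ runs at -113.2° with length 17.6, so J = (-6.933, -16.18). ∠VJT = 127.5° gives JT at -165.7° from the x-axis; with |JT| = 28.0, T = (-34.07, -23.09). ∠JTK = 35.3° gives TK at 49.60° from the x-axis; with |TK| = 27.6, K = (-16.18, -2.074). ∠TKE = 144.0° gives KE at 13.60° from the x-axis; with |KE| = 27.9, E = (10.94, 4.486). ∠KEF = 101.8° gives EF at -64.60° from the x-axis; with |EF| = 18.3, F = (18.79, -12.04). Then |TF| = |F − T| = 54.00.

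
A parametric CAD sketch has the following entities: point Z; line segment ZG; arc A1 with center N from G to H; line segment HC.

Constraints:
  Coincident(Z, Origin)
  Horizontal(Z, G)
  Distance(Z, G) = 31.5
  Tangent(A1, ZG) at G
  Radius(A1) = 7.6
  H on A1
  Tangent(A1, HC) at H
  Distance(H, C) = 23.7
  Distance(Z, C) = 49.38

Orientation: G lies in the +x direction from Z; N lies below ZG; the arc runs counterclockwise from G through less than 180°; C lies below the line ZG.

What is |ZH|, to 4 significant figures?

27.70

Checks: Z = (0.00, 0.00) ✓; Z.y = 0.00, G.y = 0.00 ✓; |NH| = 7.600 ✓; ∠(NH, HC) = 90.00° ✓; |HC| = 23.70 ✓; |ZC| = 49.38 ✓.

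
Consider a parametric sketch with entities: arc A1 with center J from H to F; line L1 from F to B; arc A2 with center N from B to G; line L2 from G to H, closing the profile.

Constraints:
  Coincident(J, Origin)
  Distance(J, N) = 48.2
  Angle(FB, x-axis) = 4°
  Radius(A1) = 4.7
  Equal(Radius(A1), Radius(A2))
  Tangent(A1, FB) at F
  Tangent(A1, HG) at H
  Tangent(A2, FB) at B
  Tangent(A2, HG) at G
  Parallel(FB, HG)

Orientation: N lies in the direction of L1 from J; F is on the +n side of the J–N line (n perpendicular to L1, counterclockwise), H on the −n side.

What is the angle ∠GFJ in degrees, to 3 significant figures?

79.0°

The slot axis is L1's direction at 4.0°, so u = (cos 4.0°, sin 4.0°) = (0.998, 0.0698) and n = (−sin 4.0°, cos 4.0°) = (-0.0698, 0.998). J is at the origin and N lies 48.2 along u from J, so N = 48.2·u = (48.1, 3.36). Tangency of A1 to both parallel lines with radius 4.7 puts F and H at J ± 4.7·n: F = (-0.328, 4.69), H = (0.328, -4.69). Equal radii place B and G the same way about N: B = N + 4.7·n = (47.8, 8.05), G = N − 4.7·n = (48.4, -1.33). Then cos ∠GFJ = FG·FJ / (|FG||FJ|), giving 79.0°.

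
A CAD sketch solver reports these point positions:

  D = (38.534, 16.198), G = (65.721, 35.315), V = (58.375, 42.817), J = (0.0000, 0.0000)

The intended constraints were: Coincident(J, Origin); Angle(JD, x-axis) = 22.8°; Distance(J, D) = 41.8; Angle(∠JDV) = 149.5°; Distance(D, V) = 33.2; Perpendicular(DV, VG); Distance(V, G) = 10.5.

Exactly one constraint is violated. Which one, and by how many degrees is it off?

Perpendicular(DV, VG) — off by 8.90°.

J = (0.00, 0.00) ✓; JD at 22.80° ✓; |JD| = 41.80 ✓; ∠JDV = 149.5° ✓; |DV| = 33.20 ✓; ∠(DV, VG) = 98.90° ✗; |VG| = 10.50 ✓.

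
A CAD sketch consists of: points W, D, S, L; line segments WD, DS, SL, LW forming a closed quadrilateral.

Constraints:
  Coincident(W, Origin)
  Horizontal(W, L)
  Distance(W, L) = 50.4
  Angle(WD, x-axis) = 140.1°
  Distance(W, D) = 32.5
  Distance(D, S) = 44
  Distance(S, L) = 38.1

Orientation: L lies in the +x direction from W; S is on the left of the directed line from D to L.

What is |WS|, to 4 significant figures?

28.86

Checks: |DS| = 44.00 ✓; |SL| = 38.10 ✓.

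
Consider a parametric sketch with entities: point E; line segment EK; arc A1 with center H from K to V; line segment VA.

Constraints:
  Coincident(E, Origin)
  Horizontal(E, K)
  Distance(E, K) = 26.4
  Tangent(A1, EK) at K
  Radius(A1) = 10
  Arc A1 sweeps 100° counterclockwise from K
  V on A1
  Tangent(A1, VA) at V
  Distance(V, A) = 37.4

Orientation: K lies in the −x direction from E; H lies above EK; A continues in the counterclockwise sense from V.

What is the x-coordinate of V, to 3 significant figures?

-16.6

Tangency of A1 to EK means the radius HK is perpendicular to EK, so H = K + (0, 10) = (-26.4, 10.0). On A1, K sits at bearing -90° from H; a 100° counterclockwise sweep puts V at bearing 10°, so V = H + 10.0·(cos 10°, sin 10°) = (-16.6, 11.7). So V.x = -16.6.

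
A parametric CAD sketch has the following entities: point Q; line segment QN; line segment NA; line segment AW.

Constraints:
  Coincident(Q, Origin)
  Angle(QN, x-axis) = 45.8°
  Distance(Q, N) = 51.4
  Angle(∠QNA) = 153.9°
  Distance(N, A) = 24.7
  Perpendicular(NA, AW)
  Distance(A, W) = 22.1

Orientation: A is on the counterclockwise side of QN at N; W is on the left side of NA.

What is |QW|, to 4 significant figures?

70.86

Q is at the origin; QN runs at 45.8° with length 51.4, so N = 51.4·(cos 45.8°, sin 45.8°) = (35.83, 36.85). ∠QNA = 153.9°, so NA runs at 45.8° + (180° − 153.9°) = 71.90° from the x-axis; with |NA| = 24.7, A = N + 24.7·(cos 71.90°, sin 71.90°) = (43.51, 60.33). NA ⟂ AW; with |AW| = 22.1 on the left of NA, W = A + 22.1·(-0.9505, 0.3107) = (22.50, 67.19). Then |QW| = |W − Q| = 70.86.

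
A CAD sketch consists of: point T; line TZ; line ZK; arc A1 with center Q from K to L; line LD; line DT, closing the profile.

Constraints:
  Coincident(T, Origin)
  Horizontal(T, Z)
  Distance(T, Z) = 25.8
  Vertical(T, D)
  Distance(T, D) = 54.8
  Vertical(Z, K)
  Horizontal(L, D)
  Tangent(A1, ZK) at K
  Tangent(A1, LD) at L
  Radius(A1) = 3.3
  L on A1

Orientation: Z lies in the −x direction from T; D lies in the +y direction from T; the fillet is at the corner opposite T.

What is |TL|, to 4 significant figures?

59.24

T is at the origin; T and Z share the same y with |TZ| = 25.8 and Z on the −x side, so Z = (-25.80, 0.000). T and D share the same x with |TD| = 54.8 and D on the +y side, so D = (0.000, 54.80). The virtual corner opposite T is at (-25.80, 54.80). Since A1 is tangent to ZK there, QK ⟂ ZK and tangency of A1 to LD means the radius QL is perpendicular to LD, with radius 3.3, so the center Q sits 3.3 in from both sides at Q = (-22.50, 51.50). That places the tangent points at K = (-25.80, 51.50) on ZK and L = (-22.50, 54.80) on LD. Then |TL| = |L − T| = 59.24.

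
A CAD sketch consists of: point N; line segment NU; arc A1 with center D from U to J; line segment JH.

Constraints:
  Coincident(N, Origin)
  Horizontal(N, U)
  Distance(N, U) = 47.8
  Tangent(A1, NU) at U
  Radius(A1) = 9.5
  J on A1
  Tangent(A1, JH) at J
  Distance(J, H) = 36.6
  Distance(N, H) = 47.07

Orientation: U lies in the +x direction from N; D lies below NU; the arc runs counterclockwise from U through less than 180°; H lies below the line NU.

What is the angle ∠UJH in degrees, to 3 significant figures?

146°

Checks: N.y = 0.00, U.y = 0.00 ✓; |DJ| = 9.500 ✓; ∠(DJ, JH) = 90.00° ✓; |JH| = 36.60 ✓; |NH| = 47.07 ✓.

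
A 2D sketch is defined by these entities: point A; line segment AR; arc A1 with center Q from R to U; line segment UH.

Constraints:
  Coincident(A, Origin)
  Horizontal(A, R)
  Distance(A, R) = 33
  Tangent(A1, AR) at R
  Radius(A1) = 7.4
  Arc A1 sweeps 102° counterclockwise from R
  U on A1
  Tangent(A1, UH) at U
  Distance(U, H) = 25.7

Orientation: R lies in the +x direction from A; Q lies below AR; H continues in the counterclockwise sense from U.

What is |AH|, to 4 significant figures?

46.14

A is at the origin; A and R share the same y with |AR| = 33.0 and R on the +x side, so R = (33.00, 0.000). Tangency of A1 to AR means the radius QR is perpendicular to AR, so Q = R + (0, -7.4) = (33.00, -7.400). On A1, R sits at bearing 90° from Q; a 102° counterclockwise sweep puts U at bearing 192°, so U = Q + 7.4·(cos 192°, sin 192°) = (25.76, -8.939). Tangency of A1 to UH means the radius QU is perpendicular to UH, so UH runs along (−sin 192°, cos 192°); with |UH| = 25.7, H = (31.11, -34.08). Then |AH| = |H − A| = 46.14.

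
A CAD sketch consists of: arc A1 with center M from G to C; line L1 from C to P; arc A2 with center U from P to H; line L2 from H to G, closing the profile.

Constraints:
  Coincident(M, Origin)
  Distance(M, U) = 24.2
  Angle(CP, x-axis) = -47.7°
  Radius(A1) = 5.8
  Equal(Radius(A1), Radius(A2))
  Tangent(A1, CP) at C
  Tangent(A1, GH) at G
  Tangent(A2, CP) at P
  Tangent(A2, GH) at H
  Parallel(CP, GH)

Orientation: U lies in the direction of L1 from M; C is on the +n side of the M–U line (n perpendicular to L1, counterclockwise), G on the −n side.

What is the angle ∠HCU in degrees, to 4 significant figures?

12.13°

Tangency of A1 to both parallel lines with radius 5.8 puts C and G at M ± 5.8·n: C = (4.290, 3.903), G = (-4.290, -3.903). Equal radii place P and H the same way about U: P = U + 5.8·n = (20.58, -14.00), H = U − 5.8·n = (12.00, -21.80). Then cos ∠HCU = CH·CU / (|CH||CU|), giving 12.13°.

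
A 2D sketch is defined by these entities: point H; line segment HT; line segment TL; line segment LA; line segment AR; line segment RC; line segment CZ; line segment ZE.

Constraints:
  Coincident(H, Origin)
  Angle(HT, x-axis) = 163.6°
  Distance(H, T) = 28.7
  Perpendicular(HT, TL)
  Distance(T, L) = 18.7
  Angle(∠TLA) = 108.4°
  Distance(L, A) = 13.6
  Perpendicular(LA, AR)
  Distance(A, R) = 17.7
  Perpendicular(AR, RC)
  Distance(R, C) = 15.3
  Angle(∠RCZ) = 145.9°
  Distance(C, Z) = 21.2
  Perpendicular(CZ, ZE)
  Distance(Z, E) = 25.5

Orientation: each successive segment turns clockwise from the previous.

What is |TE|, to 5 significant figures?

33.059

H is at the origin; HT runs at 163.6° with length 28.7, so T = (-27.532, 8.1032). The perpendicularity gives TL at right angles to HT, so TL runs at 73.600°; with |TL| = 18.7, L = (-22.253, 26.042). ∠TLA = 108.4° gives LA at 2.0000° from the x-axis; with |LA| = 13.6, A = (-8.6608, 26.517). LA is perpendicular to AR, so AR runs at -88.000°; with |AR| = 17.7, R = (-8.0431, 8.8278). The perpendicularity gives RC at right angles to AR, so RC runs at -178.00°; with |RC| = 15.3, C = (-23.334, 8.2938). ∠RCZ = 145.9° gives CZ at 147.90° from the x-axis; with |CZ| = 21.2, Z = (-41.293, 19.559). The perpendicularity gives ZE at right angles to CZ, so ZE runs at 57.900°; with |ZE| = 25.5, E = (-27.742, 41.161). Then |TE| = |E − T| = 33.059.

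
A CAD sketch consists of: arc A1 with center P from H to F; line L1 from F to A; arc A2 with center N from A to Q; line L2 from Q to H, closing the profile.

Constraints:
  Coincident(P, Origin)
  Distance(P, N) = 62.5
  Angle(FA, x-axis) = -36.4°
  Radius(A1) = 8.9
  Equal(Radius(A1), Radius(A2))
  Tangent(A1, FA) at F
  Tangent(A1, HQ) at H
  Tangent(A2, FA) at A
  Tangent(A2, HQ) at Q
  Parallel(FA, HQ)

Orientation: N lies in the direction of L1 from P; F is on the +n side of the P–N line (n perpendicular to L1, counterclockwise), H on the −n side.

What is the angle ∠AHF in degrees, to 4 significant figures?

74.10°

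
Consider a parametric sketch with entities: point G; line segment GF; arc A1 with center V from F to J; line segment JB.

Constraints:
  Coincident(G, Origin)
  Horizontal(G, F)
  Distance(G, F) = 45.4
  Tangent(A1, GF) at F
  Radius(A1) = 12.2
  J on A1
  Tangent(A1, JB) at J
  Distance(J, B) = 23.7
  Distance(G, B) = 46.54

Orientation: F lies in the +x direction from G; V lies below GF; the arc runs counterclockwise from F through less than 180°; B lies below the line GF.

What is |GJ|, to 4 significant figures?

35.05

Checks: |VJ| = 12.20 ✓; ∠(VJ, JB) = 90.00° ✓; |JB| = 23.70 ✓; |GB| = 46.54 ✓.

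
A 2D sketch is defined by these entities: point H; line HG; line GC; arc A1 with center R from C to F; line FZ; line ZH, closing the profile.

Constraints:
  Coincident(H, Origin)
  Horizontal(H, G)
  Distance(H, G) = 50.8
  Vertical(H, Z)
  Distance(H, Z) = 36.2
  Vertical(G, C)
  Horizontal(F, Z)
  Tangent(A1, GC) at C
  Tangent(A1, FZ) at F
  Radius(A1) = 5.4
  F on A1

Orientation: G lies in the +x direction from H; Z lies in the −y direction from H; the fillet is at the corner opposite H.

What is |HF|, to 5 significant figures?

58.065

The virtual corner opposite H is at (50.800, -36.200). Since A1 is tangent to GC there, RC ⟂ GC and tangency of A1 to FZ means the radius RF is perpendicular to FZ, with radius 5.4, so the center R sits 5.4 in from both sides at R = (45.400, -30.800). That places the tangent points at C = (50.800, -30.800) on GC and F = (45.400, -36.200) on FZ. Then |HF| = |F − H| = 58.065.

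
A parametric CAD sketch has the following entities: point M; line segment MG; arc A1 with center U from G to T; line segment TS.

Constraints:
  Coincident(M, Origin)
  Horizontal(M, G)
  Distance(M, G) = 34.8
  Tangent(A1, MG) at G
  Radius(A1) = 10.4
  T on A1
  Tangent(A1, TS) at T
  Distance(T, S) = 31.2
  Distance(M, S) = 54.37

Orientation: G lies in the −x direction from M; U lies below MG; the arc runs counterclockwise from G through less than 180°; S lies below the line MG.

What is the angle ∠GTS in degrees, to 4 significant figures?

124.2°

M is at the origin; M and G share the same y with |MG| = 34.8 and G on the −x side, so G = (-34.80, 0.000). Tangency of A1 to MG means the radius UG is perpendicular to MG, so U = G + (0, -10.4) = (-34.80, -10.40). Since UT ⟂ TS (tangency), |US| = √(10.4² + 31.2²) = 32.89 regardless of where T sits on A1. So S lies on both circle(M, 54.37) and circle(U, 32.89); the below-MG intersection is S = (-32.97, -43.24). T is the foot of the tangent from S: T = (-44.47, -14.23).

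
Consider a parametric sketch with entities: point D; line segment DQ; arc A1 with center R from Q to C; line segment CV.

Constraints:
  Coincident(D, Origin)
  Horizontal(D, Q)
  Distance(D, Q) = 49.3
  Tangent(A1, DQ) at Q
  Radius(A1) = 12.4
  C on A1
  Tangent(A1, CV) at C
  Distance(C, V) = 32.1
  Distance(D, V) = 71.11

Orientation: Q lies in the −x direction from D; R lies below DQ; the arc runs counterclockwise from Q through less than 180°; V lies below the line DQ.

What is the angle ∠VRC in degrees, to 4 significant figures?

68.88°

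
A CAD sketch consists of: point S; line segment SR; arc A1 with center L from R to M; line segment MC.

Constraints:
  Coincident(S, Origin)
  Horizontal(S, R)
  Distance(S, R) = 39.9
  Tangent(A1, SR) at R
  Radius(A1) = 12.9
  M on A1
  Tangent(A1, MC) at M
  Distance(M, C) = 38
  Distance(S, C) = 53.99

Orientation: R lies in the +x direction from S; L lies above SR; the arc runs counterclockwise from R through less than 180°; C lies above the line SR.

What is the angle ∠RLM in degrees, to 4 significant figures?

134.4°

Checks: S = (0.00, 0.00) ✓; |LM| = 12.90 ✓; ∠(LM, MC) = 90.00° ✓; |MC| = 38.00 ✓; |SC| = 53.99 ✓.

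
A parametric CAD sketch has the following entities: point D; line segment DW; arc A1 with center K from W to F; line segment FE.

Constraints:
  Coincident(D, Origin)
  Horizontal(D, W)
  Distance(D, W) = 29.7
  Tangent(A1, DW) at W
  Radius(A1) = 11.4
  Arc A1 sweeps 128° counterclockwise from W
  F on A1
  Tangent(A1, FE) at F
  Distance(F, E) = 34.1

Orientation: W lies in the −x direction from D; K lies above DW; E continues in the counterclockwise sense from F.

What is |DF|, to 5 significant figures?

27.720

Tangency of A1 to DW means the radius KW is perpendicular to DW, so K = W + (0, 11.4) = (-29.700, 11.400). On A1, W sits at bearing -90° from K; a 128° counterclockwise sweep puts F at bearing 38°, so F = K + 11.4·(cos 38°, sin 38°) = (-20.717, 18.419). Then |DF| = |F − D| = 27.720.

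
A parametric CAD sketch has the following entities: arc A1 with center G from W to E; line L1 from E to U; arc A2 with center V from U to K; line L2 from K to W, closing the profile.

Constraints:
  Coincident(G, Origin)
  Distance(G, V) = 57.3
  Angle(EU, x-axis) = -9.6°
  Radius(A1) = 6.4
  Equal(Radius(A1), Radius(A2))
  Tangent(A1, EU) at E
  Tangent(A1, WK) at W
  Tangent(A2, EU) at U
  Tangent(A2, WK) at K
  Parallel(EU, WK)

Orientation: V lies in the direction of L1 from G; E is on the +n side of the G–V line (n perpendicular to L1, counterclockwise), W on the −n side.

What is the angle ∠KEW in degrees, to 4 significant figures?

77.41°

Tangency of A1 to both parallel lines with radius 6.4 puts E and W at G ± 6.4·n: E = (1.067, 6.310), W = (-1.067, -6.310). Equal radii place U and K the same way about V: U = V + 6.4·n = (57.56, -3.245), K = V − 6.4·n = (55.43, -15.87). Then cos ∠KEW = EK·EW / (|EK||EW|), giving 77.41°.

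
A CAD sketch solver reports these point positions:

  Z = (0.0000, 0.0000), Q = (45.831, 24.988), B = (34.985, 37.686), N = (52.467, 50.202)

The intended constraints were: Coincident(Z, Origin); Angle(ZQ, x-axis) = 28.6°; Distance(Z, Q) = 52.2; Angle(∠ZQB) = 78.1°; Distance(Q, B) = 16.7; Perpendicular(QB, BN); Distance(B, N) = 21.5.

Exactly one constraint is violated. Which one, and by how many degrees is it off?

Perpendicular(QB, BN) — off by 4.90°.

Z = (0.00, 0.00) ✓; ZQ at 28.60° ✓; |ZQ| = 52.20 ✓; ∠ZQB = 78.10° ✓; |QB| = 16.70 ✓; ∠(QB, BN) = 94.90° ✗; |BN| = 21.50 ✓.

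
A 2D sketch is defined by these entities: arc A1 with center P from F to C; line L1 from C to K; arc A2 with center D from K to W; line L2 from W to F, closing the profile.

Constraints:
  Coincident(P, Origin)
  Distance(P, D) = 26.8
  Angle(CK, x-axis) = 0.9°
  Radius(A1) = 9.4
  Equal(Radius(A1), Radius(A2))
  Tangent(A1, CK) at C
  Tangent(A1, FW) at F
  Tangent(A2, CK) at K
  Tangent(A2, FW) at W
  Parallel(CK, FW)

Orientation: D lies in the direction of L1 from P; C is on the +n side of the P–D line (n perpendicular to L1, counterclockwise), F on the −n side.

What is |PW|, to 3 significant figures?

28.4

The slot axis is L1's direction at 0.9°, so u = (cos 0.9°, sin 0.9°) = (1.00, 0.0157) and n = (−sin 0.9°, cos 0.9°) = (-0.0157, 1.00). P is at the origin and D lies 26.8 along u from P, so D = 26.8·u = (26.8, 0.421). Tangency of A1 to both parallel lines with radius 9.4 puts C and F at P ± 9.4·n: C = (-0.148, 9.40), F = (0.148, -9.40). Equal radii place K and W the same way about D: K = D + 9.4·n = (26.6, 9.82), W = D − 9.4·n = (26.9, -8.98). Then |PW| = |W − P| = 28.4.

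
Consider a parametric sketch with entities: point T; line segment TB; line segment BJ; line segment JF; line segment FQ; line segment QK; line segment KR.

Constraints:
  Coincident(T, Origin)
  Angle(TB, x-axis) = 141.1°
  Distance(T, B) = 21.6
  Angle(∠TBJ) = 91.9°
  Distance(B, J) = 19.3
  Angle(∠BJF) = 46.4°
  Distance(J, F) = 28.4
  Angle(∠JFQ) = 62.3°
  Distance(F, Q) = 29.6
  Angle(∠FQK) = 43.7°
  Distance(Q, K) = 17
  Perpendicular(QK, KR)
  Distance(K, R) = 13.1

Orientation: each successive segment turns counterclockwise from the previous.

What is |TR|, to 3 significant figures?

9.57

T is at the origin; TB runs at 141.1° with length 21.6, so B = (-16.8, 13.6). ∠TBJ = 91.9° gives BJ at -131° from the x-axis; with |BJ| = 19.3, J = (-29.4, -1.05). ∠BJF = 46.4° gives JF at 2.80° from the x-axis; with |JF| = 28.4, F = (-1.05, 0.341). ∠JFQ = 62.3° gives FQ at 120° from the x-axis; with |FQ| = 29.6, Q = (-16.1, 25.8). ∠FQK = 43.7° gives QK at -103° from the x-axis; with |QK| = 17.0, K = (-20.0, 9.29). QK is perpendicular to KR, so KR runs at -13.2°; with |KR| = 13.1, R = (-7.21, 6.30). Then |TR| = |R − T| = 9.57.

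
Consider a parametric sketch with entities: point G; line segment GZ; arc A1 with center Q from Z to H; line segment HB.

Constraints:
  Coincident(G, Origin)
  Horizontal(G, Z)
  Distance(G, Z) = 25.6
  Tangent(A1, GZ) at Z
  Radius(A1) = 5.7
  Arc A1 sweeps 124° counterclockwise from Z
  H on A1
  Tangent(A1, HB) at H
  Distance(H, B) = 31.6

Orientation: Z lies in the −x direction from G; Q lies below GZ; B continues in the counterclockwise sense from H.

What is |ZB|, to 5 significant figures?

37.397

On A1, Z sits at bearing 90° from Q; a 124° counterclockwise sweep puts H at bearing 214°, so H = Q + 5.7·(cos 214°, sin 214°) = (-30.326, -8.8874). Tangency of A1 to HB means the radius QH is perpendicular to HB, so HB runs along (−sin 214°, cos 214°); with |HB| = 31.6, B = (-12.655, -35.085). Then |ZB| = |B − Z| = 37.397.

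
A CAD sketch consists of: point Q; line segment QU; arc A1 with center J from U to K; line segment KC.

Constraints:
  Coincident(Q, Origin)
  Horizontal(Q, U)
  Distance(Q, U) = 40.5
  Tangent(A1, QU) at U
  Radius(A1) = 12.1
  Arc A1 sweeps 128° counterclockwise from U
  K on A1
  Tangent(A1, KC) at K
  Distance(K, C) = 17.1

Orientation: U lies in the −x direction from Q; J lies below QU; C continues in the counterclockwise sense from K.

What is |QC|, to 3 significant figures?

51.5

Q is at the origin; QU is horizontal with |QU| = 40.5 and U on the −x side, so U = (-40.5, 0.00). Since A1 is tangent to QU there, JU ⟂ QU, so J = U + (0, -12.1) = (-40.5, -12.1). On A1, U sits at bearing 90° from J; a 128° counterclockwise sweep puts K at bearing 218°, so K = J + 12.1·(cos 218°, sin 218°) = (-50.0, -19.5). The tangent condition forces JK to be normal to KC, so KC runs along (−sin 218°, cos 218°); with |KC| = 17.1, C = (-39.5, -33.0). Then |QC| = |C − Q| = 51.5.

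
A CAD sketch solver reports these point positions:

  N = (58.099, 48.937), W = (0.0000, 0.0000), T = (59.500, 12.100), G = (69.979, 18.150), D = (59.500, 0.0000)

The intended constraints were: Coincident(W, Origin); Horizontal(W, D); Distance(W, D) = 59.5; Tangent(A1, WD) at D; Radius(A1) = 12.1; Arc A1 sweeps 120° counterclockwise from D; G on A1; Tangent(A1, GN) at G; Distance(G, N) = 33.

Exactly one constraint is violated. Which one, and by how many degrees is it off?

Tangent(A1, GN) at G — off by 8.90°.

W = (0.00, 0.00) ✓; W.y = 0.00, D.y = 0.00 ✓; |WD| = 59.50 ✓; ∠(TD, DW) = 90.00° ✓; |TD| = 12.10 ✓; bearing(T→G) − bearing(T→D) = 120.0° ✓; |TG| = 12.10 ✓; ∠(TG, GN) = 98.90° ✗; |GN| = 33.00 ✓.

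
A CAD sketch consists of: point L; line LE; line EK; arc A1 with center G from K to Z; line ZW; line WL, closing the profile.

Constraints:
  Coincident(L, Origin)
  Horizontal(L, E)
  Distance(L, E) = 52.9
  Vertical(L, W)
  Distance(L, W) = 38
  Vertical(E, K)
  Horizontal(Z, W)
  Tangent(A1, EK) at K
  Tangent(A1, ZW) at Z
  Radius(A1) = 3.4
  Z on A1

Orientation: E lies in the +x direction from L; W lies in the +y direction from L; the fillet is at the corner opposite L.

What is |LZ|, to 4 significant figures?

62.40

The virtual corner opposite L is at (52.90, 38.00). Since A1 is tangent to EK there, GK ⟂ EK and tangency of A1 to ZW means the radius GZ is perpendicular to ZW, with radius 3.4, so the center G sits 3.4 in from both sides at G = (49.50, 34.60). That places the tangent points at K = (52.90, 34.60) on EK and Z = (49.50, 38.00) on ZW. Then |LZ| = |Z − L| = 62.40.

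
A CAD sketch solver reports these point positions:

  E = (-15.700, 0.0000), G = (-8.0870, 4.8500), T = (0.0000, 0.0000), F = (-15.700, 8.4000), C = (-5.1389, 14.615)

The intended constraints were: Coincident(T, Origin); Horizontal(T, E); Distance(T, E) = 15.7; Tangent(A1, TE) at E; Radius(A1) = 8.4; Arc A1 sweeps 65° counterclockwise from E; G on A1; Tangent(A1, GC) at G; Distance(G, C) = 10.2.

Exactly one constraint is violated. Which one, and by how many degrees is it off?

Tangent(A1, GC) at G — off by 8.20°.

T = (0.00, 0.00) ✓; T.y = 0.00, E.y = 0.00 ✓; |TE| = 15.70 ✓; ∠(FE, ET) = 90.00° ✓; |FE| = 8.400 ✓; bearing(F→G) − bearing(F→E) = 65.00° ✓; |FG| = 8.400 ✓; ∠(FG, GC) = 81.80° ✗; |GC| = 10.20 ✓.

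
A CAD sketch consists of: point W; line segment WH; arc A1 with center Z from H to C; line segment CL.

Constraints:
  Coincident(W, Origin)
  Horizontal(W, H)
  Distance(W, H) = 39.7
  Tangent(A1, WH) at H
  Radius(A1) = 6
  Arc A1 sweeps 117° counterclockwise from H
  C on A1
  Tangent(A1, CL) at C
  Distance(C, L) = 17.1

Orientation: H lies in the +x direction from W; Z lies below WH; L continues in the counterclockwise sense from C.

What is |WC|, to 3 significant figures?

35.4

W is at the origin; WH is horizontal with |WH| = 39.7 and H on the +x side, so H = (39.7, 0.00). Since A1 is tangent to WH there, ZH ⟂ WH, so Z = H + (0, -6) = (39.7, -6.00). On A1, H sits at bearing 90° from Z; a 117° counterclockwise sweep puts C at bearing 207°, so C = Z + 6.0·(cos 207°, sin 207°) = (34.4, -8.72). Then |WC| = |C − W| = 35.4.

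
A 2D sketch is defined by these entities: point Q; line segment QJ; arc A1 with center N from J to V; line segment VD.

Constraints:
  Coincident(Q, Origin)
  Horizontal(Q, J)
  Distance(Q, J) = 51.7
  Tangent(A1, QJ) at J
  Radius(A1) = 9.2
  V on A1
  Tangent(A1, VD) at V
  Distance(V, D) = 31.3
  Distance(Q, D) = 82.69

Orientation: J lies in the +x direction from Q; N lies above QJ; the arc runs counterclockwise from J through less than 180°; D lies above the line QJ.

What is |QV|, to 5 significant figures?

59.346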